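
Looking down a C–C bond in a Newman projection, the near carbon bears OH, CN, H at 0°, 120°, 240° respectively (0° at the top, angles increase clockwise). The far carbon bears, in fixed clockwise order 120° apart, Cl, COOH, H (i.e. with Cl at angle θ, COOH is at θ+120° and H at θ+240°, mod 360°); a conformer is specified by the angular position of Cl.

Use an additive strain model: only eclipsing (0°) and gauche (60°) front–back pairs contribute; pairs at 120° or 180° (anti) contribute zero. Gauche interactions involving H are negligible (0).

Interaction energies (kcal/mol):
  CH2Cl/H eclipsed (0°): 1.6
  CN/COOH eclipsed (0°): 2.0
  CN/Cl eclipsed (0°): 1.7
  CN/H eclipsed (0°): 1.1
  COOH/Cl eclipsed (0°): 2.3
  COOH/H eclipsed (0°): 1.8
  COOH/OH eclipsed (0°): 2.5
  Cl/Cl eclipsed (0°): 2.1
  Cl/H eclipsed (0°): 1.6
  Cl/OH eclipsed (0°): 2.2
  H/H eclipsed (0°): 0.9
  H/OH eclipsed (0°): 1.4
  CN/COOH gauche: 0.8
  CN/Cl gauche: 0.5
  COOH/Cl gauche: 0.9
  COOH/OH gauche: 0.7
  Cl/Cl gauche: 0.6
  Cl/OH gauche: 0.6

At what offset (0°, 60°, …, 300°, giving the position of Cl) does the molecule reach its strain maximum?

240°

Cl at 0° (eclipsed): OH(0°)/Cl(0°) eclipsed 2.2; CN(120°)/COOH(120°) eclipsed 2.0; H(240°)/H(240°) eclipsed 0.9 → 5.1 kcal/mol.
Cl at 60° (staggered): OH(0°)/Cl(60°) gauche 0.6; CN(120°)/Cl(60°) gauche 0.5; CN(120°)/COOH(180°) gauche 0.8 → 1.9 kcal/mol.
Cl at 120° (eclipsed): OH(0°)/H(0°) eclipsed 1.4; CN(120°)/Cl(120°) eclipsed 1.7; H(240°)/COOH(240°) eclipsed 1.8 → 4.9 kcal/mol.
Cl at 180° (staggered): OH(0°)/COOH(300°) gauche 0.7; CN(120°)/Cl(180°) gauche 0.5 → 1.2 kcal/mol.
Cl at 240° (eclipsed): OH(0°)/COOH(0°) eclipsed 2.5; CN(120°)/H(120°) eclipsed 1.1; H(240°)/Cl(240°) eclipsed 1.6 → 5.2 kcal/mol.
Cl at 300° (staggered): OH(0°)/Cl(300°) gauche 0.6; OH(0°)/COOH(60°) gauche 0.7; CN(120°)/COOH(60°) gauche 0.8 → 2.1 kcal/mol.
The maximum (5.2 kcal/mol) occurs with Cl at 240°.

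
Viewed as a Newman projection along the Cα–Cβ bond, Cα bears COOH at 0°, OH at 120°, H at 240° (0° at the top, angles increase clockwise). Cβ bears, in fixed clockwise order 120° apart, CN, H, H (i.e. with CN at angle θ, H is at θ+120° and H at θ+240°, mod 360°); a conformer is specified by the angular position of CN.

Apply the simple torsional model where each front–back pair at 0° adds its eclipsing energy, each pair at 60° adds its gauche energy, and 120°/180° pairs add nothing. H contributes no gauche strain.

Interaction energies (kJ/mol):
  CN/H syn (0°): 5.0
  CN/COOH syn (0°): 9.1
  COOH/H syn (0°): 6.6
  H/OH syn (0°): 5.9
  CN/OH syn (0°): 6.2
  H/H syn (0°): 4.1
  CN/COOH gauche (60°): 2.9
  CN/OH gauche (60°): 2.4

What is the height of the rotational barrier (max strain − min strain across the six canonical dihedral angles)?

CN at 0° (eclipsed): COOH(0°)/CN(0°) eclipsed 9.1; OH(120°)/H(120°) eclipsed 5.9; H(240°)/H(240°) eclipsed 4.1 → 19.1 kJ/mol.
CN at 60° (staggered): COOH(0°)/CN(60°) gauche 2.9; OH(120°)/CN(60°) gauche 2.4 → 5.3 kJ/mol.
CN at 120° (eclipsed): COOH(0°)/H(0°) eclipsed 6.6; OH(120°)/CN(120°) eclipsed 6.2; H(240°)/H(240°) eclipsed 4.1 → 16.9 kJ/mol.
CN at 180° (staggered): OH(120°)/CN(180°) gauche 2.4 → 2.4 kJ/mol.
CN at 240° (eclipsed): COOH(0°)/H(0°) eclipsed 6.6; OH(120°)/H(120°) eclipsed 5.9; H(240°)/CN(240°) eclipsed 5.0 → 17.5 kJ/mol.
CN at 300° (staggered): COOH(0°)/CN(300°) gauche 2.9 → 2.9 kJ/mol.
Max at 0° (19.1 kJ/mol), min at 180° (2.4 kJ/mol); barrier = 16.7 kJ/mol.

16.7 kJ/mol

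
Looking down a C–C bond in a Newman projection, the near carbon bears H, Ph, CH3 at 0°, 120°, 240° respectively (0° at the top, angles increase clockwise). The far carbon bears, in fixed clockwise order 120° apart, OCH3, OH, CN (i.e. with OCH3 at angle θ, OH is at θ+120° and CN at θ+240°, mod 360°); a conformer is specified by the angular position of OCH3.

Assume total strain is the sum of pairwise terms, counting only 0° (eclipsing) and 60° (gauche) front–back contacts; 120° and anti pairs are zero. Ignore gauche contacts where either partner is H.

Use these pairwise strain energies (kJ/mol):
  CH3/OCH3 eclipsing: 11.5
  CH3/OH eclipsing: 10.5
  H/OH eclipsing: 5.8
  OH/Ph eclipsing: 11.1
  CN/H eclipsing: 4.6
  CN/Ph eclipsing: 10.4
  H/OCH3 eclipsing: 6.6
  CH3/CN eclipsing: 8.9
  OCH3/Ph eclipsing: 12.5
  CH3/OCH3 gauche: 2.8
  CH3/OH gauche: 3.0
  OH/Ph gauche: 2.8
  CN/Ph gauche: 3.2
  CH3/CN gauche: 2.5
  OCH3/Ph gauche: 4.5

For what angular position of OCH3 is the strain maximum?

OCH3 at 0° (eclipsed): H(0°)/OCH3(0°) eclipsed 6.6; Ph(120°)/OH(120°) eclipsed 11.1; CH3(240°)/CN(240°) eclipsed 8.9 → 26.6 kJ/mol.
OCH3 at 60° (staggered): Ph(120°)/OCH3(60°) gauche 4.5; Ph(120°)/OH(180°) gauche 2.8; CH3(240°)/OH(180°) gauche 3.0; CH3(240°)/CN(300°) gauche 2.5 → 12.8 kJ/mol.
OCH3 at 120° (eclipsed): H(0°)/CN(0°) eclipsed 4.6; Ph(120°)/OCH3(120°) eclipsed 12.5; CH3(240°)/OH(240°) eclipsed 10.5 → 27.6 kJ/mol.
OCH3 at 180° (staggered): Ph(120°)/OCH3(180°) gauche 4.5; Ph(120°)/CN(60°) gauche 3.2; CH3(240°)/OCH3(180°) gauche 2.8; CH3(240°)/OH(300°) gauche 3.0 → 13.5 kJ/mol.
OCH3 at 240° (eclipsed): H(0°)/OH(0°) eclipsed 5.8; Ph(120°)/CN(120°) eclipsed 10.4; CH3(240°)/OCH3(240°) eclipsed 11.5 → 27.7 kJ/mol.
OCH3 at 300° (staggered): Ph(120°)/OH(60°) gauche 2.8; Ph(120°)/CN(180°) gauche 3.2; CH3(240°)/OCH3(300°) gauche 2.8; CH3(240°)/CN(180°) gauche 2.5 → 11.3 kJ/mol.
The maximum (27.7 kJ/mol) occurs with OCH3 at 240°.

240°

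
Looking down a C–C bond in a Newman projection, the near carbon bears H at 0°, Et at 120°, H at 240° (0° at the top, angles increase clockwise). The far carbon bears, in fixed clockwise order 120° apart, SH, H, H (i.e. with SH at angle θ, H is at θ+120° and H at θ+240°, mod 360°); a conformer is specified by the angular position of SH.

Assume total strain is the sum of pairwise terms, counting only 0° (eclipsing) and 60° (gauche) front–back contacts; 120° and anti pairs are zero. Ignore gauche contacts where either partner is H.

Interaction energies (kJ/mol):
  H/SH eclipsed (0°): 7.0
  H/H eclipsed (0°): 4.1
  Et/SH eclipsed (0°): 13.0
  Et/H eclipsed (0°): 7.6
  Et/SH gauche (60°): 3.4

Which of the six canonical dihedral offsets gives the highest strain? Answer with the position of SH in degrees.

120°

SH at 0° (eclipsed): H(0°)/SH(0°) eclipsed 7.0; Et(120°)/H(120°) eclipsed 7.6; H(240°)/H(240°) eclipsed 4.1 → 18.7 kJ/mol.
SH at 60° (staggered): Et(120°)/SH(60°) gauche 3.4 → 3.4 kJ/mol.
SH at 120° (eclipsed): H(0°)/H(0°) eclipsed 4.1; Et(120°)/SH(120°) eclipsed 13.0; H(240°)/H(240°) eclipsed 4.1 → 21.2 kJ/mol.
SH at 180° (staggered): Et(120°)/SH(180°) gauche 3.4 → 3.4 kJ/mol.
SH at 240° (eclipsed): H(0°)/H(0°) eclipsed 4.1; Et(120°)/H(120°) eclipsed 7.6; H(240°)/SH(240°) eclipsed 7.0 → 18.7 kJ/mol.
SH at 300° (staggered): no non-H gauche contacts → 0.0 kJ/mol.
The maximum (21.2 kJ/mol) occurs with SH at 120°.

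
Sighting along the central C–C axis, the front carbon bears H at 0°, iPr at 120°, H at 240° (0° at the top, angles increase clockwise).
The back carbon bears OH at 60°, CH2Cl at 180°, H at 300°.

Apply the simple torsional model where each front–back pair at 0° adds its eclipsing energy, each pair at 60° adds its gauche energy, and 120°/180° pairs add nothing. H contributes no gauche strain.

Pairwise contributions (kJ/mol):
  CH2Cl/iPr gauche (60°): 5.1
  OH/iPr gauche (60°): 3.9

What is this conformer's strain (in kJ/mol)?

This conformer (staggered): iPr(120°)/OH(60°) gauche 3.9; iPr(120°)/CH2Cl(180°) gauche 5.1 → 9.0 kJ/mol.

9.0 kJ/mol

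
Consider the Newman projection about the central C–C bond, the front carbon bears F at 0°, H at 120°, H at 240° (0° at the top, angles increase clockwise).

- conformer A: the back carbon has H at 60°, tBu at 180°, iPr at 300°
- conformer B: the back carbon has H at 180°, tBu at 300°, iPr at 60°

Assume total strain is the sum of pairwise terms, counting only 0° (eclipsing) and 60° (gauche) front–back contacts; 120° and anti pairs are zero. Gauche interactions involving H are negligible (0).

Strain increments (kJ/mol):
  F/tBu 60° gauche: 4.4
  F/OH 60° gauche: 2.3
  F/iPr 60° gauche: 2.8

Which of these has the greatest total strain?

B

A is staggered. F at 0° is gauche with iPr at 300° (2.8). Total 2.8 kJ/mol.
B is staggered. F at 0° is gauche with tBu at 300° (4.4); F at 0° is gauche with iPr at 60° (2.8). Total 7.2 kJ/mol.
B has the highest total (7.2 kJ/mol).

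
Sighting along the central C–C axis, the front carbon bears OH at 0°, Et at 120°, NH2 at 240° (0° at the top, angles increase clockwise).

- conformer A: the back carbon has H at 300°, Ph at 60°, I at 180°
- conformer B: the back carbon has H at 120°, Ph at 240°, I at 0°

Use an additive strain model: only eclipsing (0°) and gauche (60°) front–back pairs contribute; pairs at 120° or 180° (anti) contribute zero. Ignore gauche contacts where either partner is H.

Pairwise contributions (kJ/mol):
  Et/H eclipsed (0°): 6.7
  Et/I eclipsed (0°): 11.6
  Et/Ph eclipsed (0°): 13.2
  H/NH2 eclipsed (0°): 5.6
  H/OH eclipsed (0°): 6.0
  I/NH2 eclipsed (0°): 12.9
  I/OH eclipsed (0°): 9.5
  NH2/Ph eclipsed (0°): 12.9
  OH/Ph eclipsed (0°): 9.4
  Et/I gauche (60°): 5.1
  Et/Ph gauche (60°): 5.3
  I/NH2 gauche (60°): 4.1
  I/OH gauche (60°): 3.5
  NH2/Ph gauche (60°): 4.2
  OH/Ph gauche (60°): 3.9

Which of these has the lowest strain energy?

A

A (staggered): OH(0°)/Ph(60°) gauche 3.9; Et(120°)/Ph(60°) gauche 5.3; Et(120°)/I(180°) gauche 5.1; NH2(240°)/I(180°) gauche 4.1 → 18.4 kJ/mol.
B (eclipsed): OH(0°)/I(0°) eclipsed 9.5; Et(120°)/H(120°) eclipsed 6.7; NH2(240°)/Ph(240°) eclipsed 12.9 → 29.1 kJ/mol.
A has the lowest total (18.4 kJ/mol).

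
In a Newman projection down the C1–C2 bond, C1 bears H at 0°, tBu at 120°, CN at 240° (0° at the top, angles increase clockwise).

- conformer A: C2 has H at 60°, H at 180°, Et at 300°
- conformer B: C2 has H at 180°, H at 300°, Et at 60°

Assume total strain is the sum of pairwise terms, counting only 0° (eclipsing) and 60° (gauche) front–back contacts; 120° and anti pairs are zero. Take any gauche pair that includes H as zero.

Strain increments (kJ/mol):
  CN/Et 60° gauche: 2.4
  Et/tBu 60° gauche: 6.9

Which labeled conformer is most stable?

A

A (staggered): CN–Et gauche; 2.4 = 2.4 kJ/mol.
B (staggered): tBu–Et gauche; 6.9 = 6.9 kJ/mol.
A has the lowest total (2.4 kJ/mol).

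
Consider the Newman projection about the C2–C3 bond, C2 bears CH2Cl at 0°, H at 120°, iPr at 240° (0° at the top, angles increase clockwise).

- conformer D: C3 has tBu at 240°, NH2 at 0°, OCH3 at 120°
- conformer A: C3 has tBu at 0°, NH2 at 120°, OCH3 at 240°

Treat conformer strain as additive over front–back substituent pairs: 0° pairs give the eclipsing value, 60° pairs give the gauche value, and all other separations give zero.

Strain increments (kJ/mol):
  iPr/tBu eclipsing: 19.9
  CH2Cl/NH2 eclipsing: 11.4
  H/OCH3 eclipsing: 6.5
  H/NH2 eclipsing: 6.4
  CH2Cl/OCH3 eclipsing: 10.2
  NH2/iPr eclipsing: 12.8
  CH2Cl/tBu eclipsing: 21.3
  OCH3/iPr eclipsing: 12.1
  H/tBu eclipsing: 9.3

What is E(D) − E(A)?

-2.0 kJ/mol

D (eclipsed): CH2Cl–NH2 eclipsed, H–OCH3 eclipsed, iPr–tBu eclipsed; 11.4 + 6.5 + 19.9 = 37.8 kJ/mol.
A (eclipsed): CH2Cl–tBu eclipsed, H–NH2 eclipsed, iPr–OCH3 eclipsed; 21.3 + 6.4 + 12.1 = 39.8 kJ/mol.
E(D) − E(A) = 37.8 − 39.8 = -2.0 kJ/mol.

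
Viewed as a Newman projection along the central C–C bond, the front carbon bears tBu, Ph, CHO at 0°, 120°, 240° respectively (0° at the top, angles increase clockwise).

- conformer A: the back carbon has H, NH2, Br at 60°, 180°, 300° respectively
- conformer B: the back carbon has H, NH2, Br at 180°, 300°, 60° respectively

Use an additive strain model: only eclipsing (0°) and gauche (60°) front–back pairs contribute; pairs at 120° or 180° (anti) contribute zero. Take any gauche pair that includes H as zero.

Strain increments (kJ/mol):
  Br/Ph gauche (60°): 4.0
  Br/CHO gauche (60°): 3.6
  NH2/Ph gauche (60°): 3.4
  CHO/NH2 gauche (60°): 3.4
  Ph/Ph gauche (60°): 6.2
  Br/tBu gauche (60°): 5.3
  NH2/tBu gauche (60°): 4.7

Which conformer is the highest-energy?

B

A (staggered): tBu–Br gauche, Ph–NH2 gauche, CHO–NH2 gauche, CHO–Br gauche; 5.3 + 3.4 + 3.4 + 3.6 = 15.7 kJ/mol.
B (staggered): tBu–NH2 gauche, tBu–Br gauche, Ph–Br gauche, CHO–NH2 gauche; 4.7 + 5.3 + 4.0 + 3.4 = 17.4 kJ/mol.
B has the highest total (17.4 kJ/mol).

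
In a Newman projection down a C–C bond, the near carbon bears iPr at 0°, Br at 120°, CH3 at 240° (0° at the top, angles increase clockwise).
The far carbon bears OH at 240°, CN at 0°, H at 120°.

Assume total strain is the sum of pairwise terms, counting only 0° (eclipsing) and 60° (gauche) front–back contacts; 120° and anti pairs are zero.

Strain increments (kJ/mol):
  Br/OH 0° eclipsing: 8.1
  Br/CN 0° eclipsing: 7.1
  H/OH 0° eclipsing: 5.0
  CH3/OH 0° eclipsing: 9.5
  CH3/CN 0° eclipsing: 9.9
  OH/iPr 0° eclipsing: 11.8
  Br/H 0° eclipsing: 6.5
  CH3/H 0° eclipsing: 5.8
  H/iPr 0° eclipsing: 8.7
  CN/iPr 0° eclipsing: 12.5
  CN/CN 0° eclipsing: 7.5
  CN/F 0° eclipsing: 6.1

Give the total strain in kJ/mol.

28.5 kJ/mol

This conformer (eclipsed): iPr–CN eclipsed, Br–H eclipsed, CH3–OH eclipsed; 12.5 + 6.5 + 9.5 = 28.5 kJ/mol.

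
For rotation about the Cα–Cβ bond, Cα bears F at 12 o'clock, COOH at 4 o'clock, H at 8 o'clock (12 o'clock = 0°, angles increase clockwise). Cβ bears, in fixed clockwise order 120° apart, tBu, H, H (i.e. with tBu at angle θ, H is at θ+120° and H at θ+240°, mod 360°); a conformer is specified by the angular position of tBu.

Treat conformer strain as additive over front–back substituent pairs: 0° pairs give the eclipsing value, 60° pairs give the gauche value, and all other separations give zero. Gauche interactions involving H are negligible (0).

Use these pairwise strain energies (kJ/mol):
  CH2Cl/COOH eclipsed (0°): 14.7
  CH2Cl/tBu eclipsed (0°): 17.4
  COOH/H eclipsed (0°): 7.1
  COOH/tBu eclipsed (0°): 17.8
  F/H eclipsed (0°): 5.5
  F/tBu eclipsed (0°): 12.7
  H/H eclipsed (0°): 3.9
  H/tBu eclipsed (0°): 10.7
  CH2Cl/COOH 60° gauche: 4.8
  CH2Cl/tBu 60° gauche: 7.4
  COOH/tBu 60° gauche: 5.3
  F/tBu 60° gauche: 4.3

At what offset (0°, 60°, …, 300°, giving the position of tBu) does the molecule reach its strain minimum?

tBu at 0° (eclipsed): F(0°)/tBu(0°) eclipsed 12.7; COOH(120°)/H(120°) eclipsed 7.1; H(240°)/H(240°) eclipsed 3.9 → 23.7 kJ/mol.
tBu at 60° (staggered): F(0°)/tBu(60°) gauche 4.3; COOH(120°)/tBu(60°) gauche 5.3 → 9.6 kJ/mol.
tBu at 120° (eclipsed): F(0°)/H(0°) eclipsed 5.5; COOH(120°)/tBu(120°) eclipsed 17.8; H(240°)/H(240°) eclipsed 3.9 → 27.2 kJ/mol.
tBu at 180° (staggered): COOH(120°)/tBu(180°) gauche 5.3 → 5.3 kJ/mol.
tBu at 240° (eclipsed): F(0°)/H(0°) eclipsed 5.5; COOH(120°)/H(120°) eclipsed 7.1; H(240°)/tBu(240°) eclipsed 10.7 → 23.3 kJ/mol.
tBu at 300° (staggered): F(0°)/tBu(300°) gauche 4.3 → 4.3 kJ/mol.
The minimum (4.3 kJ/mol) occurs with tBu at 300°.

300°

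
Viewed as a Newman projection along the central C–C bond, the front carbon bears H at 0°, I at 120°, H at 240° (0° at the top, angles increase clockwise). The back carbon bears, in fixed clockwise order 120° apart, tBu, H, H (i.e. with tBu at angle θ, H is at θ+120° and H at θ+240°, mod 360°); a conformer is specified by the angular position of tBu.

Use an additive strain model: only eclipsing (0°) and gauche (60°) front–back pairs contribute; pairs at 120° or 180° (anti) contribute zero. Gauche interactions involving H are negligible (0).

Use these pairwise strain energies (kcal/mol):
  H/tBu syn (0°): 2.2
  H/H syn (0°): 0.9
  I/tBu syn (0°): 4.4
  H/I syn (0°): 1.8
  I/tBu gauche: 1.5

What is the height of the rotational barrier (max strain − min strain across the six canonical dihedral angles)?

tBu at 0° (eclipsed): H(0°)/tBu(0°) eclipsed 2.2; I(120°)/H(120°) eclipsed 1.8; H(240°)/H(240°) eclipsed 0.9 → 4.9 kcal/mol.
tBu at 60° (staggered): I(120°)/tBu(60°) gauche 1.5 → 1.5 kcal/mol.
tBu at 120° (eclipsed): H(0°)/H(0°) eclipsed 0.9; I(120°)/tBu(120°) eclipsed 4.4; H(240°)/H(240°) eclipsed 0.9 → 6.2 kcal/mol.
tBu at 180° (staggered): I(120°)/tBu(180°) gauche 1.5 → 1.5 kcal/mol.
tBu at 240° (eclipsed): H(0°)/H(0°) eclipsed 0.9; I(120°)/H(120°) eclipsed 1.8; H(240°)/tBu(240°) eclipsed 2.2 → 4.9 kcal/mol.
tBu at 300° (staggered): no non-H gauche contacts → 0.0 kcal/mol.
Max at 120° (6.2 kcal/mol), min at 300° (0.0 kcal/mol); barrier = 6.2 kcal/mol.

6.2 kcal/mol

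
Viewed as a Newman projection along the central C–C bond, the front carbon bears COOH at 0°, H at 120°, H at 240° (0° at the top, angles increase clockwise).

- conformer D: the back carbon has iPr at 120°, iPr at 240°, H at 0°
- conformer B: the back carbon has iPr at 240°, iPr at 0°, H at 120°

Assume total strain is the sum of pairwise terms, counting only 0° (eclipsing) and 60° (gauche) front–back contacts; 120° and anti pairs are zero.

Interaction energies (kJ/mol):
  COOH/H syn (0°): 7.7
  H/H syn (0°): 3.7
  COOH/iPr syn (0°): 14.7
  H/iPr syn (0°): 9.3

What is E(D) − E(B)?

-1.4 kJ/mol

D (eclipsed): COOH(0°)/H(0°) eclipsed 7.7; H(120°)/iPr(120°) eclipsed 9.3; H(240°)/iPr(240°) eclipsed 9.3 → 26.3 kJ/mol.
B (eclipsed): COOH(0°)/iPr(0°) eclipsed 14.7; H(120°)/H(120°) eclipsed 3.7; H(240°)/iPr(240°) eclipsed 9.3 → 27.7 kJ/mol.
E(D) − E(B) = 26.3 − 27.7 = -1.4 kJ/mol.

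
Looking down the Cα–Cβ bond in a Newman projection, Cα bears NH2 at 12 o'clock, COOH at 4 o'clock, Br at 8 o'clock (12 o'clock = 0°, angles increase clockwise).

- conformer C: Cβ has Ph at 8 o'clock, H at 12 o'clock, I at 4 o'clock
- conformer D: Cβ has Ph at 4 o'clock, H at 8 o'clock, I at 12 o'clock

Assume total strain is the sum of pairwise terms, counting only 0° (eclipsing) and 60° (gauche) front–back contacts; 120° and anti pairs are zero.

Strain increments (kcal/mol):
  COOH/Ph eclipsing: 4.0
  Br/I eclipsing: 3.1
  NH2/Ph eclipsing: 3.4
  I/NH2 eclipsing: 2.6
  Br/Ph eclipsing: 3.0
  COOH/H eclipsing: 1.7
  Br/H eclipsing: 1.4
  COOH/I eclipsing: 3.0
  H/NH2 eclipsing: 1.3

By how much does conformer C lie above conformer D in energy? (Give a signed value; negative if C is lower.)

C is eclipsed. NH2 at 0° is eclipsed with H at 0° (1.3); COOH at 120° is eclipsed with I at 120° (3.0); Br at 240° is eclipsed with Ph at 240° (3.0). Total 7.3 kcal/mol.
D is eclipsed. NH2 at 0° is eclipsed with I at 0° (2.6); COOH at 120° is eclipsed with Ph at 120° (4.0); Br at 240° is eclipsed with H at 240° (1.4). Total 8.0 kcal/mol.
E(C) − E(D) = 7.3 − 8.0 = -0.7 kcal/mol.

-0.7 kcal/mol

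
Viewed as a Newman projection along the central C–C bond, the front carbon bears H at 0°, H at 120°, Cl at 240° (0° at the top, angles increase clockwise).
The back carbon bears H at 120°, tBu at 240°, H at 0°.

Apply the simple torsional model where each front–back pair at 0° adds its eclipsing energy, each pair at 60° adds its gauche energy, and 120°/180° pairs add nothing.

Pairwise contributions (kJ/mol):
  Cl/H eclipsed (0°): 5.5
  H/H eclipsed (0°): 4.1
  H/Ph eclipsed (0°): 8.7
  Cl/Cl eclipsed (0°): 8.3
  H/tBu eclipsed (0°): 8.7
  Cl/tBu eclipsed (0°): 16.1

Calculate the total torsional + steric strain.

24.3 kJ/mol

This conformer (eclipsed): H(0°)/H(0°) eclipsed 4.1; H(120°)/H(120°) eclipsed 4.1; Cl(240°)/tBu(240°) eclipsed 16.1 → 24.3 kJ/mol.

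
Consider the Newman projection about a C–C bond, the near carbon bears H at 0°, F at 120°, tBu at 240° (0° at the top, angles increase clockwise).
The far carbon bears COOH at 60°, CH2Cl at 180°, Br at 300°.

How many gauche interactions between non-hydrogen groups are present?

Non-H gauche pairs: F(120°)/COOH(60°); F(120°)/CH2Cl(180°); tBu(240°)/CH2Cl(180°); tBu(240°)/Br(300°) — 4 interactions.

4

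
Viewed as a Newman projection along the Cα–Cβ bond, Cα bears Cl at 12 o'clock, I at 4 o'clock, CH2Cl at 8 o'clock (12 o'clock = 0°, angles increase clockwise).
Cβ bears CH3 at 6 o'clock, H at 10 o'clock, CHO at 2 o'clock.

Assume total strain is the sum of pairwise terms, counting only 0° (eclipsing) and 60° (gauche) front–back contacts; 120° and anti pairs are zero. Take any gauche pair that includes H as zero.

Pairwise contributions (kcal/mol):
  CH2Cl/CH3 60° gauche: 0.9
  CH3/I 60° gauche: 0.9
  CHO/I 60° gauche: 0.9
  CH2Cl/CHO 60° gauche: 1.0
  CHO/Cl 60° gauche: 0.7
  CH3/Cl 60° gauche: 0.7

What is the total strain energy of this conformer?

This conformer is staggered. Cl at 0° is gauche with CHO at 60° (0.7); I at 120° is gauche with CH3 at 180° (0.9); I at 120° is gauche with CHO at 60° (0.9); CH2Cl at 240° is gauche with CH3 at 180° (0.9). Total 3.4 kcal/mol.

3.4 kcal/mol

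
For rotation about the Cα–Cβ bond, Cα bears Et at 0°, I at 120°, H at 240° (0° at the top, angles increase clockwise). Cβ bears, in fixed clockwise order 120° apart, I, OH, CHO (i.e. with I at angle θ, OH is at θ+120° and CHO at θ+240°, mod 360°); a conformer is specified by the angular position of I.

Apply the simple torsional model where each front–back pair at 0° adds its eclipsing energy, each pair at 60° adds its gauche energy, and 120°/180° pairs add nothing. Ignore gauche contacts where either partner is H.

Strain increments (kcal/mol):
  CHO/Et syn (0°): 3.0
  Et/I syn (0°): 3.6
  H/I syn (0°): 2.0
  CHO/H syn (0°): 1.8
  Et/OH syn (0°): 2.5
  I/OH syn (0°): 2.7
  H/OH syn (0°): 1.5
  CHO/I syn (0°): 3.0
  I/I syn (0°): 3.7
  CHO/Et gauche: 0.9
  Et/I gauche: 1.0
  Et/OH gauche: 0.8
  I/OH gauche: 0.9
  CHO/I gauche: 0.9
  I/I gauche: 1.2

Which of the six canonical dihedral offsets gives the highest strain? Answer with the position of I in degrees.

I at 0° (eclipsed): Et–I eclipsed, I–OH eclipsed, H–CHO eclipsed; 3.6 + 2.7 + 1.8 = 8.1 kcal/mol.
I at 60° (staggered): Et–I gauche, Et–CHO gauche, I–I gauche, I–OH gauche; 1.0 + 0.9 + 1.2 + 0.9 = 4.0 kcal/mol.
I at 120° (eclipsed): Et–CHO eclipsed, I–I eclipsed, H–OH eclipsed; 3.0 + 3.7 + 1.5 = 8.2 kcal/mol.
I at 180° (staggered): Et–OH gauche, Et–CHO gauche, I–I gauche, I–CHO gauche; 0.8 + 0.9 + 1.2 + 0.9 = 3.8 kcal/mol.
I at 240° (eclipsed): Et–OH eclipsed, I–CHO eclipsed, H–I eclipsed; 2.5 + 3.0 + 2.0 = 7.5 kcal/mol.
I at 300° (staggered): Et–I gauche, Et–OH gauche, I–OH gauche, I–CHO gauche; 1.0 + 0.8 + 0.9 + 0.9 = 3.6 kcal/mol.
The maximum (8.2 kcal/mol) occurs with I at 120°.

120°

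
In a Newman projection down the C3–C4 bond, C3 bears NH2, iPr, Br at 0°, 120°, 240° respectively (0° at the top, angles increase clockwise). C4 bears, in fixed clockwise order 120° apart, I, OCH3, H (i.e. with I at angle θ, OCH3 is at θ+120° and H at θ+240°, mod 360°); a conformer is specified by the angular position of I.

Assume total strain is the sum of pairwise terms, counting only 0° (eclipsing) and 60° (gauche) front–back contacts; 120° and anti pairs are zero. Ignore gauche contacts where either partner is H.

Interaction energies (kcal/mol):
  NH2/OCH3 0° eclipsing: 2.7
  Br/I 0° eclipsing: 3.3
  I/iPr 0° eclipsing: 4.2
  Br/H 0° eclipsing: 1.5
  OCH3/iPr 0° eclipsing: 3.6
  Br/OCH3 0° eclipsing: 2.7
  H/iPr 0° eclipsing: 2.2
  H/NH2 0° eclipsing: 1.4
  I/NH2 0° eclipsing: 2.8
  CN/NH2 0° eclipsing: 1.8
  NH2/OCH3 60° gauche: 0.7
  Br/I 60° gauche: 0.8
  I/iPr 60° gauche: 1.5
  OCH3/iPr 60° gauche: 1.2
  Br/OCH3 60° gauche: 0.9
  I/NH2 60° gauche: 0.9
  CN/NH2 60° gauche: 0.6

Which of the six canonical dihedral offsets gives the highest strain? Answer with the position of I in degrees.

120°

I at 0° (eclipsed): NH2(0°)/I(0°) eclipsed 2.8; iPr(120°)/OCH3(120°) eclipsed 3.6; Br(240°)/H(240°) eclipsed 1.5 → 7.9 kcal/mol.
I at 60° (staggered): NH2(0°)/I(60°) gauche 0.9; iPr(120°)/I(60°) gauche 1.5; iPr(120°)/OCH3(180°) gauche 1.2; Br(240°)/OCH3(180°) gauche 0.9 → 4.5 kcal/mol.
I at 120° (eclipsed): NH2(0°)/H(0°) eclipsed 1.4; iPr(120°)/I(120°) eclipsed 4.2; Br(240°)/OCH3(240°) eclipsed 2.7 → 8.3 kcal/mol.
I at 180° (staggered): NH2(0°)/OCH3(300°) gauche 0.7; iPr(120°)/I(180°) gauche 1.5; Br(240°)/I(180°) gauche 0.8; Br(240°)/OCH3(300°) gauche 0.9 → 3.9 kcal/mol.
I at 240° (eclipsed): NH2(0°)/OCH3(0°) eclipsed 2.7; iPr(120°)/H(120°) eclipsed 2.2; Br(240°)/I(240°) eclipsed 3.3 → 8.2 kcal/mol.
I at 300° (staggered): NH2(0°)/I(300°) gauche 0.9; NH2(0°)/OCH3(60°) gauche 0.7; iPr(120°)/OCH3(60°) gauche 1.2; Br(240°)/I(300°) gauche 0.8 → 3.6 kcal/mol.
The maximum (8.3 kcal/mol) occurs with I at 120°.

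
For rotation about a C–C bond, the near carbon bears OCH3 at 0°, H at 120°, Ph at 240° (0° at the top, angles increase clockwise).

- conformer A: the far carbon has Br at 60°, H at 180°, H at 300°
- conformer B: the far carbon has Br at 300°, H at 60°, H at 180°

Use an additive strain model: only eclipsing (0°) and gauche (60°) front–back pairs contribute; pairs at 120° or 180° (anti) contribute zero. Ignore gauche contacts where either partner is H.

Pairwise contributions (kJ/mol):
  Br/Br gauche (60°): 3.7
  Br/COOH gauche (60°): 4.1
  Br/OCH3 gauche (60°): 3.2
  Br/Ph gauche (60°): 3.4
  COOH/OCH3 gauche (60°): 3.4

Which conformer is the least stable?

A (staggered): OCH3(0°)/Br(60°) gauche 3.2 → 3.2 kJ/mol.
B (staggered): OCH3(0°)/Br(300°) gauche 3.2; Ph(240°)/Br(300°) gauche 3.4 → 6.6 kJ/mol.
B has the highest total (6.6 kJ/mol).

B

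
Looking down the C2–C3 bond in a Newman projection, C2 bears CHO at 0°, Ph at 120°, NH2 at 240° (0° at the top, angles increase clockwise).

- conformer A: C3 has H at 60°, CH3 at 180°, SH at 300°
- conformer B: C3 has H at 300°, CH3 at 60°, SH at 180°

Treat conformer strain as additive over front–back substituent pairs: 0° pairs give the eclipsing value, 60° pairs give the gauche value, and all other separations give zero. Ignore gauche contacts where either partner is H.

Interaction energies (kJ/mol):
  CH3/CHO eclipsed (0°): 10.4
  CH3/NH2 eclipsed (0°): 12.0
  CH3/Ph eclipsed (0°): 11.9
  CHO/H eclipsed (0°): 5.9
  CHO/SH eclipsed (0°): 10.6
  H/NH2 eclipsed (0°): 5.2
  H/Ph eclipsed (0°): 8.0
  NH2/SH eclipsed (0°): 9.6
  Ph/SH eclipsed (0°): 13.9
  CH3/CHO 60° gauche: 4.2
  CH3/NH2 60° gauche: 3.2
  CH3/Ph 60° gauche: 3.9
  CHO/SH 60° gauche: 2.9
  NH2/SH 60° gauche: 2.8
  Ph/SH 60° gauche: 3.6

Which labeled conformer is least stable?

A (staggered): CHO(0°)/SH(300°) gauche 2.9; Ph(120°)/CH3(180°) gauche 3.9; NH2(240°)/CH3(180°) gauche 3.2; NH2(240°)/SH(300°) gauche 2.8 → 12.8 kJ/mol.
B (staggered): CHO(0°)/CH3(60°) gauche 4.2; Ph(120°)/CH3(60°) gauche 3.9; Ph(120°)/SH(180°) gauche 3.6; NH2(240°)/SH(180°) gauche 2.8 → 14.5 kJ/mol.
B has the highest total (14.5 kJ/mol).

B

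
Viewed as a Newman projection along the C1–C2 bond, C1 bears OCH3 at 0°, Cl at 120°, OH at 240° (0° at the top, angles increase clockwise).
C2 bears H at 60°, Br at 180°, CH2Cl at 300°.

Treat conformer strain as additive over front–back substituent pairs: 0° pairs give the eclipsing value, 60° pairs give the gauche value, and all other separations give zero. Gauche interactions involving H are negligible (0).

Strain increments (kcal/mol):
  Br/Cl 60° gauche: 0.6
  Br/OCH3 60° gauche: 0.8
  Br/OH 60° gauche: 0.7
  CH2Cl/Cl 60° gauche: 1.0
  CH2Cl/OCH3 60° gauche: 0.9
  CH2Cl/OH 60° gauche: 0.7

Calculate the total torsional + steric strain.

2.9 kcal/mol

This conformer (staggered): OCH3–CH2Cl gauche, Cl–Br gauche, OH–Br gauche, OH–CH2Cl gauche; 0.9 + 0.6 + 0.7 + 0.7 = 2.9 kcal/mol.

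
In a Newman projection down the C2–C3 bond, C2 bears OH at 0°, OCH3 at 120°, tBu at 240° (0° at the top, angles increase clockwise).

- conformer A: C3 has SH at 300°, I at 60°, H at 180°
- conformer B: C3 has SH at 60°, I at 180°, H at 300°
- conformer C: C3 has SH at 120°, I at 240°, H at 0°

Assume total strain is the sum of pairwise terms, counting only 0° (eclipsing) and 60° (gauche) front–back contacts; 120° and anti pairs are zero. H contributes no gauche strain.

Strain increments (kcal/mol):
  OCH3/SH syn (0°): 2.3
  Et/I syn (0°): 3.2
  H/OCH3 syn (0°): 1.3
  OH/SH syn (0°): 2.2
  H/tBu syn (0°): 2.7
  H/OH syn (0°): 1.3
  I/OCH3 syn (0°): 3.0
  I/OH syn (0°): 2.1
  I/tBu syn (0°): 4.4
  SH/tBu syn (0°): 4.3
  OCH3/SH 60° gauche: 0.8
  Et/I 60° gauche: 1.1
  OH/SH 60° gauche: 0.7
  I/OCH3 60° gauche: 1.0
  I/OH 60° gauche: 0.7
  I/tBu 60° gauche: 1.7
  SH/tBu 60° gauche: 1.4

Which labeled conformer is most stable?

A

A (staggered): OH(0°)/SH(300°) gauche 0.7; OH(0°)/I(60°) gauche 0.7; OCH3(120°)/I(60°) gauche 1.0; tBu(240°)/SH(300°) gauche 1.4 → 3.8 kcal/mol.
B (staggered): OH(0°)/SH(60°) gauche 0.7; OCH3(120°)/SH(60°) gauche 0.8; OCH3(120°)/I(180°) gauche 1.0; tBu(240°)/I(180°) gauche 1.7 → 4.2 kcal/mol.
C (eclipsed): OH(0°)/H(0°) eclipsed 1.3; OCH3(120°)/SH(120°) eclipsed 2.3; tBu(240°)/I(240°) eclipsed 4.4 → 8.0 kcal/mol.
A has the lowest total (3.8 kcal/mol).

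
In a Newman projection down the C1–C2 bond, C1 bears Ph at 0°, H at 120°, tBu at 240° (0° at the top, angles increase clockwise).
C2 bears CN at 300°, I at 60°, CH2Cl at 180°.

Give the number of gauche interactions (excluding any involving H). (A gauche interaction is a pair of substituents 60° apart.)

4

Non-H gauche pairs: Ph(0°)/CN(300°); Ph(0°)/I(60°); tBu(240°)/CN(300°); tBu(240°)/CH2Cl(180°) — 4 interactions.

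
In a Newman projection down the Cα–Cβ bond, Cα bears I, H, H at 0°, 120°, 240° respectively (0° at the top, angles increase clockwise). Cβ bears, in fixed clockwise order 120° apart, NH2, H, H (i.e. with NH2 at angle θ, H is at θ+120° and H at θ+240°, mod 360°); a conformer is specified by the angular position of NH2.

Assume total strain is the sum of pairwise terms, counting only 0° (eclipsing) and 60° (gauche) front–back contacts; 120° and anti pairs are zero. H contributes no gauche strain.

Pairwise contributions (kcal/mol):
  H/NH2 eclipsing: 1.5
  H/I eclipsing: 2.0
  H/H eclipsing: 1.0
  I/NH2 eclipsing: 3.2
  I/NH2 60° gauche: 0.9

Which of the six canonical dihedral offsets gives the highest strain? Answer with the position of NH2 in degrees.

0°

NH2 at 0° (eclipsed): I–NH2 eclipsed, H–H eclipsed, H–H eclipsed; 3.2 + 1.0 + 1.0 = 5.2 kcal/mol.
NH2 at 60° (staggered): I–NH2 gauche; 0.9 = 0.9 kcal/mol.
NH2 at 120° (eclipsed): I–H eclipsed, H–NH2 eclipsed, H–H eclipsed; 2.0 + 1.5 + 1.0 = 4.5 kcal/mol.
NH2 at 180° (staggered): no non-H gauche contacts → 0.0 kcal/mol.
NH2 at 240° (eclipsed): I–H eclipsed, H–H eclipsed, H–NH2 eclipsed; 2.0 + 1.0 + 1.5 = 4.5 kcal/mol.
NH2 at 300° (staggered): I–NH2 gauche; 0.9 = 0.9 kcal/mol.
The maximum (5.2 kcal/mol) occurs with NH2 at 0°.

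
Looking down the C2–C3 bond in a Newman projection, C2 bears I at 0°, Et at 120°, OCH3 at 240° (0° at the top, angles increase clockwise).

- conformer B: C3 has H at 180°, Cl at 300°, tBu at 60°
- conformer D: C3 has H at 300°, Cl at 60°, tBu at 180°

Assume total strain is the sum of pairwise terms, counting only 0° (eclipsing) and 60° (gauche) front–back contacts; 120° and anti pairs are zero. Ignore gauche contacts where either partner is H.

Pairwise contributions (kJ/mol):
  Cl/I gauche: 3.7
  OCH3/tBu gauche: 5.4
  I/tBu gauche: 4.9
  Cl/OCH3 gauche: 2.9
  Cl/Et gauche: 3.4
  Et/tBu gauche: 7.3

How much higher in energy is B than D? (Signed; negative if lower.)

B is staggered. I at 0° is gauche with Cl at 300° (3.7); I at 0° is gauche with tBu at 60° (4.9); Et at 120° is gauche with tBu at 60° (7.3); OCH3 at 240° is gauche with Cl at 300° (2.9). Total 18.8 kJ/mol.
D is staggered. I at 0° is gauche with Cl at 60° (3.7); Et at 120° is gauche with Cl at 60° (3.4); Et at 120° is gauche with tBu at 180° (7.3); OCH3 at 240° is gauche with tBu at 180° (5.4). Total 19.8 kJ/mol.
E(B) − E(D) = 18.8 − 19.8 = -1.0 kJ/mol.

-1.0 kJ/mol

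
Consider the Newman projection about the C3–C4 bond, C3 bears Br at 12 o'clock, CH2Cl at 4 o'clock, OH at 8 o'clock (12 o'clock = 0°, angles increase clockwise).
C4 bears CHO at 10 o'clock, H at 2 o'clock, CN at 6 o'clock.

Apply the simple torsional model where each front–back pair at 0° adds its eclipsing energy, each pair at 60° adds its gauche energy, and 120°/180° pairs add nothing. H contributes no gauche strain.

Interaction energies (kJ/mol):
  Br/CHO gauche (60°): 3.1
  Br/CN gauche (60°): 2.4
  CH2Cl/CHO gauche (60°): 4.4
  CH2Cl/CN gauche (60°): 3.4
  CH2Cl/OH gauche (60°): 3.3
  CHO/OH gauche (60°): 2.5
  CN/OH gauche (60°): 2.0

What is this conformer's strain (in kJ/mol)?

This conformer (staggered): Br–CHO gauche, CH2Cl–CN gauche, OH–CHO gauche, OH–CN gauche; 3.1 + 3.4 + 2.5 + 2.0 = 11.0 kJ/mol.

11.0 kJ/mol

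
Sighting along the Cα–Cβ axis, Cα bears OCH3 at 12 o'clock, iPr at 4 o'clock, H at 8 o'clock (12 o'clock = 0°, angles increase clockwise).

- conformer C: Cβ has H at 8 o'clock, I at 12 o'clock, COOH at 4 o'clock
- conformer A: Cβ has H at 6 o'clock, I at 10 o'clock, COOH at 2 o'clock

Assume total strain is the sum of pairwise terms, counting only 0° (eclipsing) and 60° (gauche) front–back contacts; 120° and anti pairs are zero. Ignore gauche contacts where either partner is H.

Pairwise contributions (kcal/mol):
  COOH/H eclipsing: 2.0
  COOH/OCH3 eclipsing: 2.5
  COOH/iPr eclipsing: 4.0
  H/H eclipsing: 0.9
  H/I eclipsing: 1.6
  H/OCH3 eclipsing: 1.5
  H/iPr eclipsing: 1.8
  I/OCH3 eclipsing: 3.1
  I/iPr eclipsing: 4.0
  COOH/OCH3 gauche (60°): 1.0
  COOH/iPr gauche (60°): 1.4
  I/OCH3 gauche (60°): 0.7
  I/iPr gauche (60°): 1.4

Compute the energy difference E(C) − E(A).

C (eclipsed): OCH3(0°)/I(0°) eclipsed 3.1; iPr(120°)/COOH(120°) eclipsed 4.0; H(240°)/H(240°) eclipsed 0.9 → 8.0 kcal/mol.
A (staggered): OCH3(0°)/I(300°) gauche 0.7; OCH3(0°)/COOH(60°) gauche 1.0; iPr(120°)/COOH(60°) gauche 1.4 → 3.1 kcal/mol.
E(C) − E(A) = 8.0 − 3.1 = +4.9 kcal/mol.

+4.9 kcal/mol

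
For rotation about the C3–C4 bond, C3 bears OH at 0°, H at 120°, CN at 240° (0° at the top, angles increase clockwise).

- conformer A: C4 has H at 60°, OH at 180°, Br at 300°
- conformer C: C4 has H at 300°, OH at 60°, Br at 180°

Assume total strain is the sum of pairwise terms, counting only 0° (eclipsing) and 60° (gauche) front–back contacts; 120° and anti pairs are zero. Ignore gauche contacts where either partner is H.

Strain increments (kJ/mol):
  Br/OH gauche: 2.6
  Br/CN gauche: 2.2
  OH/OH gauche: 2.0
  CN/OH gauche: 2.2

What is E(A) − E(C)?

+2.8 kJ/mol

A (staggered): OH–Br gauche, CN–OH gauche, CN–Br gauche; 2.6 + 2.2 + 2.2 = 7.0 kJ/mol.
C (staggered): OH–OH gauche, CN–Br gauche; 2.0 + 2.2 = 4.2 kJ/mol.
E(A) − E(C) = 7.0 − 4.2 = +2.8 kJ/mol.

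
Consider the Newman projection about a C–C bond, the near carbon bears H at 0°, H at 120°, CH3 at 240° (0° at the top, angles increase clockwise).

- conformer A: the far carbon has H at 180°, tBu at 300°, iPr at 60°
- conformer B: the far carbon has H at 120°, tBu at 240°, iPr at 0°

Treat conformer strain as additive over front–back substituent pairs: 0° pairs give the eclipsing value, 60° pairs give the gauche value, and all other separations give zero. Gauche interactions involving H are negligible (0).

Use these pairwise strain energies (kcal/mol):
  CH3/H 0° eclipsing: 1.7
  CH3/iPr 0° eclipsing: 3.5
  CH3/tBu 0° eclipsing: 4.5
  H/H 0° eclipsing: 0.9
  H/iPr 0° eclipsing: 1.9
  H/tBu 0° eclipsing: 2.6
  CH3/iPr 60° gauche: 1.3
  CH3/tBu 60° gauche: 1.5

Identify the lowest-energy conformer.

A is staggered. CH3 at 240° is gauche with tBu at 300° (1.5). Total 1.5 kcal/mol.
B is eclipsed. H at 0° is eclipsed with iPr at 0° (1.9); H at 120° is eclipsed with H at 120° (0.9); CH3 at 240° is eclipsed with tBu at 240° (4.5). Total 7.3 kcal/mol.
A has the lowest total (1.5 kcal/mol).

A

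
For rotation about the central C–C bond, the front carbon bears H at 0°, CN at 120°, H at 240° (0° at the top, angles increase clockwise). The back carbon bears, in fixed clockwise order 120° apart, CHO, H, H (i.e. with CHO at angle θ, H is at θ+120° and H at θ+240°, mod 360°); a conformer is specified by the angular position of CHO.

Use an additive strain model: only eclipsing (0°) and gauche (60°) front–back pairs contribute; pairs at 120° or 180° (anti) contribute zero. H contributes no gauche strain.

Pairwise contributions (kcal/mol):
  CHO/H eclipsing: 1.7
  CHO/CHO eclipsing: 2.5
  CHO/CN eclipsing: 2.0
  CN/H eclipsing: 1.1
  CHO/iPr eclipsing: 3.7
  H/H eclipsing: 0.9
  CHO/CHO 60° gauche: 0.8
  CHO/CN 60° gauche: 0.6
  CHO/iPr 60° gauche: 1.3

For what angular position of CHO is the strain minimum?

300°

CHO at 0° (eclipsed): H–CHO eclipsed, CN–H eclipsed, H–H eclipsed; 1.7 + 1.1 + 0.9 = 3.7 kcal/mol.
CHO at 60° (staggered): CN–CHO gauche; 0.6 = 0.6 kcal/mol.
CHO at 120° (eclipsed): H–H eclipsed, CN–CHO eclipsed, H–H eclipsed; 0.9 + 2.0 + 0.9 = 3.8 kcal/mol.
CHO at 180° (staggered): CN–CHO gauche; 0.6 = 0.6 kcal/mol.
CHO at 240° (eclipsed): H–H eclipsed, CN–H eclipsed, H–CHO eclipsed; 0.9 + 1.1 + 1.7 = 3.7 kcal/mol.
CHO at 300° (staggered): no non-H gauche contacts → 0.0 kcal/mol.
The minimum (0.0 kcal/mol) occurs with CHO at 300°.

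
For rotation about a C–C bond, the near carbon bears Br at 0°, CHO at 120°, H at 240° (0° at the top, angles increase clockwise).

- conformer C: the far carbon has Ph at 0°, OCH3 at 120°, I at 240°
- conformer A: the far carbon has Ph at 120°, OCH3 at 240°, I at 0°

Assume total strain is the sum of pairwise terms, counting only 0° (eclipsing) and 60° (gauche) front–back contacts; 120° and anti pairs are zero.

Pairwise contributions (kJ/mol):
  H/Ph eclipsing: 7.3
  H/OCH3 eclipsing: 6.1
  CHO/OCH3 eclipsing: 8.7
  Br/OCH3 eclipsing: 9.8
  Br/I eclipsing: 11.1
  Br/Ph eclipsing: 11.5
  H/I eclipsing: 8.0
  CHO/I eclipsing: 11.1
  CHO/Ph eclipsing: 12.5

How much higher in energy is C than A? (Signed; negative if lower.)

-1.5 kJ/mol

C (eclipsed): Br(0°)/Ph(0°) eclipsed 11.5; CHO(120°)/OCH3(120°) eclipsed 8.7; H(240°)/I(240°) eclipsed 8.0 → 28.2 kJ/mol.
A (eclipsed): Br(0°)/I(0°) eclipsed 11.1; CHO(120°)/Ph(120°) eclipsed 12.5; H(240°)/OCH3(240°) eclipsed 6.1 → 29.7 kJ/mol.
E(C) − E(A) = 28.2 − 29.7 = -1.5 kJ/mol.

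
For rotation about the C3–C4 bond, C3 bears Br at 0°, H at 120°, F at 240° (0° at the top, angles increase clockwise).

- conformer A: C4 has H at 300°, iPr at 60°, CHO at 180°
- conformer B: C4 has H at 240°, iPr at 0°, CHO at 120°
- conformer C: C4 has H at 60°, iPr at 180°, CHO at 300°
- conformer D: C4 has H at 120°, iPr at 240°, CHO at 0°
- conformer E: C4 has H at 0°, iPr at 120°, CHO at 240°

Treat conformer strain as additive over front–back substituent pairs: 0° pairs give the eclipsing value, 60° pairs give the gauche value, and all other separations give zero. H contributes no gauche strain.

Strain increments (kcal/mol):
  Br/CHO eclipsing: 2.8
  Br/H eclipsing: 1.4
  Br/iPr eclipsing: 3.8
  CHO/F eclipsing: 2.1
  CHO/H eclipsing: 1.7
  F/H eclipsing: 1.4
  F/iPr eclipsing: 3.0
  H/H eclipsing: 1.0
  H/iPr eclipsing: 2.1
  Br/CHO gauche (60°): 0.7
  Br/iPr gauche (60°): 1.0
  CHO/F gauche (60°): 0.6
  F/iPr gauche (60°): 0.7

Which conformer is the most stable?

A (staggered): Br–iPr gauche, F–CHO gauche; 1.0 + 0.6 = 1.6 kcal/mol.
B (eclipsed): Br–iPr eclipsed, H–CHO eclipsed, F–H eclipsed; 3.8 + 1.7 + 1.4 = 6.9 kcal/mol.
C (staggered): Br–CHO gauche, F–iPr gauche, F–CHO gauche; 0.7 + 0.7 + 0.6 = 2.0 kcal/mol.
D (eclipsed): Br–CHO eclipsed, H–H eclipsed, F–iPr eclipsed; 2.8 + 1.0 + 3.0 = 6.8 kcal/mol.
E (eclipsed): Br–H eclipsed, H–iPr eclipsed, F–CHO eclipsed; 1.4 + 2.1 + 2.1 = 5.6 kcal/mol.
A has the lowest total (1.6 kcal/mol).

A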